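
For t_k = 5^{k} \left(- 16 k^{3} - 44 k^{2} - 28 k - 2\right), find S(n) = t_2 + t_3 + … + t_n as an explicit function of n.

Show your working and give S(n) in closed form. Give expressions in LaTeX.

Step 1: r(k) = 5*(8*k**3 + 46*k**2 + 82*k + 45)/(8*k**3 + 22*k**2 + 14*k + 1).
Take A(k)=5, B(k)=1, C(k)=k**3 + 11*k**2/4 + 7*k/4 + 1/8.
f must satisfy (5)·f(k+1) − (1)·f(k) = k**3 + 11*k**2/4 + 7*k/4 + 1/8.
Degrees (0,0,3) ⇒ d ≤ 3.
A polynomial solution: f(k) = (k - 1)*(2*k**2 + 1)/8.
Certificate R = B(k−1)f/C = (k - 1)*(2*k**2 + 1)/(8*k**3 + 22*k**2 + 14*k + 1) gives s_k = 2*5**k*(-2*k**3 + 2*k**2 - k + 1).
Verify: 5**k*(-16*k**3 - 44*k**2 - 28*k - 2) matches t_k.
Evaluate: s_(n+1) = 10*5**n*n*(-2*n**2 - 4*n - 3); subtract s_(2) = -450 ⇒ S(n) = -20*5**n*n**3 - 40*5**n*n**2 - 30*5**n*n + 450.

S(n) = - 20 \cdot 5^{n} n^{3} - 40 \cdot 5^{n} n^{2} - 30 \cdot 5^{n} n + 450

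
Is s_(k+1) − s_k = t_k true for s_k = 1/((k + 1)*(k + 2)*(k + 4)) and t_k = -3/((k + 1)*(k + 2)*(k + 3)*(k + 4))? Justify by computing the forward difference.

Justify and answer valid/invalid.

Invalid: residual 4/(k**5 + 15*k**4 + 85*k**3 + 225*k**2 + 274*k + 120) ≠ 0.

s_(k+1) = 1/((k + 2)*(k + 3)*(k + 5))
s_(k+1) − s_k = ((k + 1)*(k + 4) - (k + 3)*(k + 5))/((k + 1)*(k + 2)*(k + 3)*(k + 4)*(k + 5))
(s_(k+1) − s_k) − t_k = 4/(k**5 + 15*k**4 + 85*k**3 + 225*k**2 + 274*k + 120)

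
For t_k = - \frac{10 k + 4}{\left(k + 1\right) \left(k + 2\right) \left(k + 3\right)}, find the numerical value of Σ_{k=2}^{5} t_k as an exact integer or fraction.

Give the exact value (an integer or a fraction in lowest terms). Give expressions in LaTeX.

The ratio is (k + 1)*(5*k + 7)/((k + 4)*(5*k + 2)).
So A=k + 1 and B=k + 4, with C=k + 2/5.
f must satisfy (k + 1)·f(k+1) − (k + 3)·f(k) = k + 2/5.
Bound: deg f ≤ 2.
A polynomial solution: f(k) = k*(7*k + 1)/20.
So s_k = (B(k−1)f/C)·t_k = (k*(k + 3)*(7*k + 1)/(4*(5*k + 2)))·t_k = -k*(7*k + 1)/(2*(k + 1)*(k + 2)).
s_(k+1) − s_k = 2*(-5*k - 2)/(k**3 + 6*k**2 + 11*k + 6) = t_k.
Σ_(k=2)^(5) t_k = s_(6) − s_(2) = -129/56 − (-5/4) = -59/56.

Σ = -59/56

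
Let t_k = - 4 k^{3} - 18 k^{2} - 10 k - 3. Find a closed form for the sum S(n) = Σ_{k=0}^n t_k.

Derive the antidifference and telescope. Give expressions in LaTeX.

S(n) = - n^{4} - 8 n^{3} - 15 n^{2} - 11 n - 3

Ratio r(k) = (4*k**3 + 30*k**2 + 58*k + 35)/(4*k**3 + 18*k**2 + 10*k + 3).
A = 1, B = 1, C = k**3 + 9*k**2/2 + 5*k/2 + 3/4.
f must satisfy (1)·f(k+1) − (1)·f(k) = k**3 + 9*k**2/2 + 5*k/2 + 3/4.
From deg A=0, deg B=0, deg C=3: d=4.
Solving with deg f ≤ 4: f(k) = k*(k**3 + 4*k**2 - 3*k + 1)/4.
So s_k = (B(k−1)f/C)·t_k = (k*(k**3 + 4*k**2 - 3*k + 1)/(4*k**3 + 18*k**2 + 10*k + 3))·t_k = k*(-k**3 - 4*k**2 + 3*k - 1).
Δs = -4*k**3 - 18*k**2 - 10*k - 3, as required.
Evaluate: s_(n+1) = -n**4 - 8*n**3 - 15*n**2 - 11*n - 3; subtract s_(0) = 0 ⇒ S(n) = -n**4 - 8*n**3 - 15*n**2 - 11*n - 3.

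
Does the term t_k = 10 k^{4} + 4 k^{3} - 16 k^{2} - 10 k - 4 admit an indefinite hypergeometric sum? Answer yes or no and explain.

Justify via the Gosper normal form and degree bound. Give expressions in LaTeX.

The ratio is (5*k**4 + 22*k**3 + 28*k**2 + 5*k - 8)/(5*k**4 + 2*k**3 - 8*k**2 - 5*k - 2).
A = 1, B = 1, C = k**4 + 2*k**3/5 - 8*k**2/5 - k - 2/5.
f must satisfy (1)·f(k+1) − (1)·f(k) = k**4 + 2*k**3/5 - 8*k**2/5 - k - 2/5.
Degrees (0,0,4) ⇒ d ≤ 5.
Coefficient equations give f(k) = k*(k**4 - 2*k**3 - 2*k**2 + 2*k - 1)/5.
Certificate R = B(k−1)f/C = k*(k**4 - 2*k**3 - 2*k**2 + 2*k - 1)/(5*k**4 + 2*k**3 - 8*k**2 - 5*k - 2) gives s_k = 2*k*(k**4 - 2*k**3 - 2*k**2 + 2*k - 1).
Verify: 10*k**4 + 4*k**3 - 16*k**2 - 10*k - 4 matches t_k.

Yes. s_k = 2 k \left(k^{4} - 2 k^{3} - 2 k^{2} + 2 k - 1\right).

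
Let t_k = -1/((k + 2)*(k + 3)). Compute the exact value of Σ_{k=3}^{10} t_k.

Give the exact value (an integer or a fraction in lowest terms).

Compute t_(k+1)/t_k: get (k + 2)/(k + 4).
So A=k + 2 and B=k + 4, with C=1.
Solve (k + 2)·f(k+1) − (k + 3)·f(k) = 1.
Bound: deg f ≤ 1.
Solving with deg f ≤ 1: f(k) = k/2.
R(k) = B(k−1)·f(k)/C(k) = k*(k + 3)/2; s_k = R·t_k = -k/(2*k + 4).
Check: Δs_k = -1/(k**2 + 5*k + 6). ✓
Σ_(k=3)^(10) t_k = s_(11) − s_(3) = -11/26 − (-3/10) = -8/65.

Σ = -8/65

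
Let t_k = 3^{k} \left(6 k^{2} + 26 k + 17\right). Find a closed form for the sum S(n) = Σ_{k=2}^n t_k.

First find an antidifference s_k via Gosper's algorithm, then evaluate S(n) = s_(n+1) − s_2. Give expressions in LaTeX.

t_(k+1)/t_k = 3*(6*k**2 + 38*k + 49)/(6*k**2 + 26*k + 17).
Gosper form: A/B · C(k+1)/C(k) with A=3, B=1, C=k**2 + 13*k/3 + 17/6.
Need (3)·f(k+1) − (1)·f(k) = k**2 + 13*k/3 + 17/6.
From deg A=0, deg B=0, deg C=2: d=2.
Solving with deg f ≤ 2: f(k) = (3*k**2 + 4*k - 2)/6.
So s_k = (B(k−1)f/C)·t_k = ((3*k**2 + 4*k - 2)/(6*k**2 + 26*k + 17))·t_k = 3**k*(3*k**2 + 4*k - 2).
Δs = 3**k*(6*k**2 + 26*k + 17), as required.
Evaluate: s_(n+1) = 3**(n + 1)*(3*n**2 + 10*n + 5); subtract s_(2) = 162 ⇒ S(n) = 9*3**n*n**2 + 30*3**n*n + 15*3**n - 162.

S(n) = 9 \cdot 3^{n} n^{2} + 30 \cdot 3^{n} n + 15 \cdot 3^{n} - 162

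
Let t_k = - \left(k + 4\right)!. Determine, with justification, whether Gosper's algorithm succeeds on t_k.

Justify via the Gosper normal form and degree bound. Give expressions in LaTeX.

r(k) = k + 5 after simplifying.
Normal form (A,B,C) = (k + 5, 1, 1).
Set up (k + 5)·f(k+1) − (1)·f(k) − (1) = 0.
Degrees (1,0,0) ⇒ d ≤ -1.
Negative degree bound (-1): no f exists, t_k not Gosper-summable.

No; the degree bound rules out any f.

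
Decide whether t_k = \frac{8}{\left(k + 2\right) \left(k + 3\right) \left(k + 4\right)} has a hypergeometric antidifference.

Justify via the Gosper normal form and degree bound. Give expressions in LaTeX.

Yes. s_k = \frac{2 k \left(k + 5\right)}{3 \left(k + 2\right) \left(k + 3\right)}.

The ratio is (k + 2)/(k + 5).
So A=k + 2 and B=k + 5, with C=1.
f must satisfy (k + 2)·f(k+1) − (k + 4)·f(k) = 1.
Bound: deg f ≤ 2.
A polynomial solution: f(k) = k*(k + 5)/12.
So s_k = (B(k−1)f/C)·t_k = (k*(k + 4)*(k + 5)/12)·t_k = 2*k*(k + 5)/(3*(k + 2)*(k + 3)).
Δs = 8/(k**3 + 9*k**2 + 26*k + 24), as required.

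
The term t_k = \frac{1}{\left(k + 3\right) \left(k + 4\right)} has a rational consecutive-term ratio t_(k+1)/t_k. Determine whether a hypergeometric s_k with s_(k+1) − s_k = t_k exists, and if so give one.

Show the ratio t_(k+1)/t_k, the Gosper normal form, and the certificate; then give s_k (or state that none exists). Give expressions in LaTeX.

s_k = \frac{k}{3 \left(k + 3\right)}

Compute t_(k+1)/t_k: get (k + 3)/(k + 5).
Factor: A=k + 3; B=k + 5; C=1.
Set up (k + 3)·f(k+1) − (k + 4)·f(k) − (1) = 0.
deg f ≤ 1 (via 1,1,0).
Solving with deg f ≤ 1: f(k) = k/3.
So s_k = (B(k−1)f/C)·t_k = (k*(k + 4)/3)·t_k = k/(3*(k + 3)).
Verify: 1/(k**2 + 7*k + 12) matches t_k.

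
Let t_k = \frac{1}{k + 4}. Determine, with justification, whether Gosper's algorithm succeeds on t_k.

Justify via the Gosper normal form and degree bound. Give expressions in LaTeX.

No — key equation has no polynomial f.

t_(k+1)/t_k = (k + 4)/(k + 5).
Gosper form: A/B · C(k+1)/C(k) with A=k + 4, B=k + 5, C=1.
Set up (k + 4)·f(k+1) − (k + 4)·f(k) − (1) = 0.
From deg A=1, deg B=1, deg C=0: d=0.
Generic f = c0 gives residual -1; -1 = 0 cannot hold, so t_k is not Gosper-summable.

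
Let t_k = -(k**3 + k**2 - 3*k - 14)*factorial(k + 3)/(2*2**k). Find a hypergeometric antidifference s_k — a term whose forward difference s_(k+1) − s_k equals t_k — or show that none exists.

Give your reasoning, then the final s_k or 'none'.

s_k = (-k**2 + 3*k + 3)*factorial(k + 3)/2**k

The ratio is (k**4 + 8*k**3 + 18*k**2 - 7*k - 60)/(2*(k**3 + k**2 - 3*k - 14)).
Factor: A=k/2 + 2; B=1; C=k**3 + k**2 - 3*k - 14.
Set up (k/2 + 2)·f(k+1) − (1)·f(k) − (k**3 + k**2 - 3*k - 14) = 0.
Bound: deg f ≤ 2.
A polynomial solution: f(k) = 2*(k**2 - 3*k - 3).
Certificate R = B(k−1)f/C = 2*(k**2 - 3*k - 3)/(k**3 + k**2 - 3*k - 14) gives s_k = (-k**2 + 3*k + 3)*factorial(k + 3)/2**k.
Verify: -(k**3 + k**2 - 3*k - 14)*factorial(k + 3)/(2*2**k) matches t_k.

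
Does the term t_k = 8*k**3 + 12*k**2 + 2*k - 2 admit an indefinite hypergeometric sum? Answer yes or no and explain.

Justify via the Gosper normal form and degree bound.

Yes. s_k = k*(2*k**3 - 3*k - 1).

r(k) = (k + 4*(k + 1)**3 + 6*(k + 1)**2)/(4*k**3 + 6*k**2 + k - 1) after simplifying.
Take A(k)=1, B(k)=1, C(k)=k**3 + 3*k**2/2 + k/4 - 1/4.
Solve (1)·f(k+1) − (1)·f(k) = k**3 + 3*k**2/2 + k/4 - 1/4.
deg f ≤ 4 (via 0,0,3).
Solving with deg f ≤ 4: f(k) = k*(k + 1)*(2*k**2 - 2*k - 1)/8.
Certificate R = B(k−1)f/C = k*(2*k**2 - 2*k - 1)/(2*(4*k**2 + 2*k - 1)) gives s_k = k*(2*k**3 - 3*k - 1).
Verify: 8*k**3 + 12*k**2 + 2*k - 2 matches t_k.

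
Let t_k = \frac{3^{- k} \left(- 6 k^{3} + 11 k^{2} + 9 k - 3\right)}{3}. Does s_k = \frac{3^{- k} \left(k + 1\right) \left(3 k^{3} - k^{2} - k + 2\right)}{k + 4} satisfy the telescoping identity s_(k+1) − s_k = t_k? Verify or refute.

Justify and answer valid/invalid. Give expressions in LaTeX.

Invalid: residual \frac{2 \cdot 3^{- k} \left(3 k^{4} + 11 k^{3} - 28 k^{2} - 18 k + 9\right)}{k^{2} + 9 k + 20} ≠ 0.

s_(k+1) = -(k + 2)*(k - 3*(k + 1)**3 + (k + 1)**2 - 1)/(3*3**k*(k + 5))
s_(k+1) − s_k = (-6*k**5 - 25*k**4 + 54*k**3 + 130*k**2 + 45*k - 6)/(3*3**k*(k**2 + 9*k + 20))
(s_(k+1) − s_k) − t_k = 2*(3*k**4 + 11*k**3 - 28*k**2 - 18*k + 9)/(3**k*(k**2 + 9*k + 20))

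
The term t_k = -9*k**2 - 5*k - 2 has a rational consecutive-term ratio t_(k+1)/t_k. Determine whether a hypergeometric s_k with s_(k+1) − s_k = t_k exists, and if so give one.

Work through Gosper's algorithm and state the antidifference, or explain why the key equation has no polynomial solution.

s_k = k*(-3*k**2 + 2*k - 1)

r(k) = (9*k**2 + 23*k + 16)/(9*k**2 + 5*k + 2) after simplifying.
Factor: A=1; B=1; C=k**2 + 5*k/9 + 2/9.
Solve (1)·f(k+1) − (1)·f(k) = k**2 + 5*k/9 + 2/9.
Bound: deg f ≤ 3.
Solve for f: f(k) = k*(3*k**2 - 2*k + 1)/9 (degree 3 ≤ 3).
Certificate R = B(k−1)f/C = k*(3*k**2 - 2*k + 1)/(9*k**2 + 5*k + 2) gives s_k = k*(-3*k**2 + 2*k - 1).
Check: Δs_k = -9*k**2 - 5*k - 2. ✓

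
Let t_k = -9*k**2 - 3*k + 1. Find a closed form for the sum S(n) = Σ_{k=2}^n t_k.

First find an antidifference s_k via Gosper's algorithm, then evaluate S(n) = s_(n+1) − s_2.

Ratio r(k) = (9*k**2 + 21*k + 11)/(9*k**2 + 3*k - 1).
Take A(k)=1, B(k)=1, C(k)=k**2 + k/3 - 1/9.
f must satisfy (1)·f(k+1) − (1)·f(k) = k**2 + k/3 - 1/9.
deg f ≤ 3 (via 0,0,2).
Solve for f: f(k) = k*(3*k**2 - 3*k - 1)/9 (degree 3 ≤ 3).
Get s_k = R·t_k = k*(-3*k**2 + 3*k + 1) with R(k) = B(k−1)f(k)/C(k) = k*(3*k**2 - 3*k - 1)/(9*k**2 + 3*k - 1).
Δs = -9*k**2 - 3*k + 1, as required.
s_(n+1) = -3*n**3 - 6*n**2 - 2*n + 1 and s_(2) = -10, so S(n) = -3*n**3 - 6*n**2 - 2*n + 11.

S(n) = -3*n**3 - 6*n**2 - 2*n + 11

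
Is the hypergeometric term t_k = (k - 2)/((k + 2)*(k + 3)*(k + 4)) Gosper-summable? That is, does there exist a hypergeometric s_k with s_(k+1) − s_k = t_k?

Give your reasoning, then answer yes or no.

The ratio is (k - 1)*(k + 2)/((k - 2)*(k + 5)).
Normal form (A,B,C) = (k + 2, k + 5, k - 2).
Solve (k + 2)·f(k+1) − (k + 4)·f(k) = k - 2.
Bound: deg f ≤ 2.
A polynomial solution: f(k) = -k.
Certificate R = B(k−1)f/C = -k*(k + 4)/(k - 2) gives s_k = -k/((k + 2)*(k + 3)).
s_(k+1) − s_k = (k - 2)/(k**3 + 9*k**2 + 26*k + 24) = t_k.

Yes. s_k = -k/((k + 2)*(k + 3)).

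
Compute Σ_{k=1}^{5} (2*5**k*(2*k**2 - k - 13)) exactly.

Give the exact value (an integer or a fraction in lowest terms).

The ratio is 5*(2*k**2 + 3*k - 12)/(2*k**2 - k - 13).
Gosper form: A/B · C(k+1)/C(k) with A=5, B=1, C=k**2 - k/2 - 13/2.
Set up (5)·f(k+1) − (1)·f(k) − (k**2 - k/2 - 13/2) = 0.
Bound: deg f ≤ 2.
Coefficient equations give f(k) = (k - 4)*(k + 1)/4.
So s_k = (B(k−1)f/C)·t_k = ((k - 4)*(k + 1)/(2*(2*k**2 - k - 13)))·t_k = 5**k*(k**2 - 3*k - 4).
Δs = 2*5**k*(2*k**2 - k - 13), as required.
Σ_(k=1)^(5) t_k = s_(6) − s_(1) = 218750 − (-30) = 218780.

Σ = 218780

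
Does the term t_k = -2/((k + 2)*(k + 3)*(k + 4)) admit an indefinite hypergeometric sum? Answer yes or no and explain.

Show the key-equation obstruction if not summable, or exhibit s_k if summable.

Yes. s_k = k*(-k - 5)/(6*(k + 2)*(k + 3)).

Step 1: r(k) = (k + 2)/(k + 5).
Factor: A=k + 2; B=k + 5; C=1.
Need (k + 2)·f(k+1) − (k + 4)·f(k) = 1.
d = 2 from the (1,1,0) case.
A polynomial solution: f(k) = k*(k + 5)/12.
Then R = B(k−1)f/C = k*(k + 4)*(k + 5)/12, so s_k = R(k)·t_k = k*(-k - 5)/(6*(k + 2)*(k + 3)).
Check: Δs_k = -2/(k**3 + 9*k**2 + 26*k + 24). ✓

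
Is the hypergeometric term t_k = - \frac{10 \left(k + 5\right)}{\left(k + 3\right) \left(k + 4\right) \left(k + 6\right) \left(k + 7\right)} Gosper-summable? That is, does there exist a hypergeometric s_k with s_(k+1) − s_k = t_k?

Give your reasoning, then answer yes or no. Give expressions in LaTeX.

Step 1: r(k) = (k + 3)*(k + 6)**2/((k + 5)**2*(k + 8)).
Gosper form: A/B · C(k+1)/C(k) with A=k + 3, B=k + 8, C=k**2 + 10*k + 25.
f must satisfy (k + 3)·f(k+1) − (k + 7)·f(k) = k**2 + 10*k + 25.
deg f ≤ 4 (via 1,1,2).
Solving with deg f ≤ 4: f(k) = k*(k + 4)*(k + 5)*(k + 9)/36.
So s_k = (B(k−1)f/C)·t_k = (k*(k + 4)*(k + 7)*(k + 9)/(36*(k + 5)))·t_k = 5*k*(-k - 9)/(18*(k**2 + 9*k + 18)).
Verify: 10*(-k - 5)/(k**4 + 20*k**3 + 145*k**2 + 450*k + 504) matches t_k.

Yes. s_k = \frac{5 k \left(- k - 9\right)}{18 \left(k^{2} + 9 k + 18\right)}.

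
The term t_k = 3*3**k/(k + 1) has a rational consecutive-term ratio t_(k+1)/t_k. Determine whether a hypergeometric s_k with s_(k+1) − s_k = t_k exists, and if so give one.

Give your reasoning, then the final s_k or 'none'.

none (Gosper's algorithm certifies no s_k)

t_(k+1)/t_k = 3*(k + 1)/(k + 2).
So A=3*k + 3 and B=k + 2, with C=1.
Set up (3*k + 3)·f(k+1) − (k + 1)·f(k) − (1) = 0.
From deg A=1, deg B=1, deg C=0: d=-1.
Negative degree bound (-1): no f exists, t_k not Gosper-summable.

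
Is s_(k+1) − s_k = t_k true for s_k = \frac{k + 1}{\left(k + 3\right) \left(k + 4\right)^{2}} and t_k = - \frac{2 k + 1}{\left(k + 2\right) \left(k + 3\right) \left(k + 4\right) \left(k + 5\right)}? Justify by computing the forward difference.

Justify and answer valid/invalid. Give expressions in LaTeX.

Invalid: residual \frac{6 \left(k^{2} + 5 k + 3\right)}{k^{6} + 23 k^{5} + 217 k^{4} + 1073 k^{3} + 2926 k^{2} + 4160 k + 2400} ≠ 0.

s_(k+1) = (k + 2)/((k + 4)*(k + 5)**2)
s_(k+1) − s_k = (-(k + 1)*(k + 5)**2 + (k + 2)*(k + 3)*(k + 4))/((k + 3)*(k + 4)**2*(k + 5)**2)
(s_(k+1) − s_k) − t_k = 6*(k**2 + 5*k + 3)/(k**6 + 23*k**5 + 217*k**4 + 1073*k**3 + 2926*k**2 + 4160*k + 2400)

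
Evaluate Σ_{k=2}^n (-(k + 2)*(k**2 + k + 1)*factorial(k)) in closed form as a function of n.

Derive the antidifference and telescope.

Compute t_(k+1)/t_k: get (k + 1)*(k + 3)*(k + (k + 1)**2 + 2)/((k + 2)*(k**2 + k + 1)).
Normal form (A,B,C) = (k + 1, 1, k**3 + 3*k**2 + 3*k + 2).
Key eq: (k + 1)·f(k+1) = (1)·f(k) + (k**3 + 3*k**2 + 3*k + 2).
d = 2 from the (1,0,3) case.
Coefficient equations give f(k) = k**2 + k - 1.
Get s_k = R·t_k = -(k**2 + k - 1)*factorial(k) with R(k) = B(k−1)f(k)/C(k) = (k**2 + k - 1)/((k + 2)*(k**2 + k + 1)).
Check: Δs_k = -(k + 2)*(k**2 + k + 1)*factorial(k). ✓
Evaluate: s_(n+1) = -(n**2 + 3*n + 1)*factorial(n + 1); subtract s_(2) = -10 ⇒ S(n) = -n**3*factorial(n) - 4*n**2*factorial(n) - 4*n*factorial(n) - factorial(n) + 10.

S(n) = -n**3*factorial(n) - 4*n**2*factorial(n) - 4*n*factorial(n) - factorial(n) + 10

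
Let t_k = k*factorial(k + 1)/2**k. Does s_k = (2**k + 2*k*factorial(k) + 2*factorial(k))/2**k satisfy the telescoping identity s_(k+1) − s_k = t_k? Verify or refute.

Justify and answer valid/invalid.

valid; difference matches t_k

s_(k+1) = (2**k + k**2*factorial(k) + 3*k*factorial(k) + 2*factorial(k))/2**k
s_(k+1) − s_k = k*factorial(k + 1)/2**k
(s_(k+1) − s_k) − t_k = 0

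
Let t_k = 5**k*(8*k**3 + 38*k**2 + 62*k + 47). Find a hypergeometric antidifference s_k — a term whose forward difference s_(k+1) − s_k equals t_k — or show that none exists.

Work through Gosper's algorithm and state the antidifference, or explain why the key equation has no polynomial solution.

r(k) = 5*(8*k**3 + 62*k**2 + 162*k + 155)/(8*k**3 + 38*k**2 + 62*k + 47) after simplifying.
A = 5, B = 1, C = k**3 + 19*k**2/4 + 31*k/4 + 47/8.
Set up (5)·f(k+1) − (1)·f(k) − (k**3 + 19*k**2/4 + 31*k/4 + 47/8) = 0.
d = 3 from the (0,0,3) case.
A polynomial solution: f(k) = (k + 1)*(2*k**2 + 3)/8.
Get s_k = R·t_k = 5**k*(2*k**3 + 2*k**2 + 3*k + 3) with R(k) = B(k−1)f(k)/C(k) = (k + 1)*(2*k**2 + 3)/(8*k**3 + 38*k**2 + 62*k + 47).
Check: Δs_k = 5**k*(8*k**3 + 38*k**2 + 62*k + 47). ✓

s_k = 5**k*(2*k**3 + 2*k**2 + 3*k + 3)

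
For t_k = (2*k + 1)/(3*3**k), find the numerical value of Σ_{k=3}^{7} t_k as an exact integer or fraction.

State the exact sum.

t_(k+1)/t_k = (2*k + 3)/(3*(2*k + 1)).
Factor: A=1/3; B=1; C=k + 1/2.
f must satisfy (1/3)·f(k+1) − (1)·f(k) = k + 1/2.
d = 1 from the (0,0,1) case.
Match coefficients ⇒ f(k) = -3*(k + 1)/2.
Certificate R = B(k−1)f/C = -3*(k + 1)/(2*k + 1) gives s_k = (-k - 1)/3**k.
s_(k+1) − s_k = (2*k + 1)/(3*3**k) = t_k.
Evaluate s at k=8 and k=3: -1/729 and -4/27; difference 107/729.

Σ = 107/729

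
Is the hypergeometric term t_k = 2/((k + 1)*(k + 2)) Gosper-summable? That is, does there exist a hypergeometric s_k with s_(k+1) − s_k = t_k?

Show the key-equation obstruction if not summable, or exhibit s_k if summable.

t_(k+1)/t_k = (k + 1)/(k + 3).
Factor: A=k + 1; B=k + 3; C=1.
Set up (k + 1)·f(k+1) − (k + 2)·f(k) − (1) = 0.
d = 1 from the (1,1,0) case.
Coefficient equations give f(k) = k.
Then R = B(k−1)f/C = k*(k + 2), so s_k = R(k)·t_k = 2*k/(k + 1).
Δs = 2/(k**2 + 3*k + 2), as required.

Yes. s_k = 2*k/(k + 1).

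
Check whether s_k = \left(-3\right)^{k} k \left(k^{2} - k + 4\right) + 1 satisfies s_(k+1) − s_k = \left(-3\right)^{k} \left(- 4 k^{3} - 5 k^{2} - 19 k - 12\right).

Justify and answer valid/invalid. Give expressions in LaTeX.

s_(k+1) = (-3)**(k + 1)*(k + 1)*(-k + (k + 1)**2 + 3) + 1
s_(k+1) − s_k = (-3)**k*(-4*k**3 - 5*k**2 - 19*k - 12)
(s_(k+1) − s_k) − t_k = 0

Valid: the claim telescopes to t_k.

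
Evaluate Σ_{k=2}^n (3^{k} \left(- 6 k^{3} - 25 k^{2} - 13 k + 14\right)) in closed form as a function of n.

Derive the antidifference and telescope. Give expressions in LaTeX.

t_(k+1)/t_k = 3*(6*k**3 + 43*k**2 + 81*k + 30)/(6*k**3 + 25*k**2 + 13*k - 14).
A = 3, B = 1, C = k**3 + 25*k**2/6 + 13*k/6 - 7/3.
f must satisfy (3)·f(k+1) − (1)·f(k) = k**3 + 25*k**2/6 + 13*k/6 - 7/3.
Degrees (0,0,3) ⇒ d ≤ 3.
Solving with deg f ≤ 3: f(k) = (3*k**3 - k**2 - 4*k - 4)/6.
Then R = B(k−1)f/C = (3*k**3 - k**2 - 4*k - 4)/(6*k**3 + 25*k**2 + 13*k - 14), so s_k = R(k)·t_k = 3**k*(-3*k**3 + k**2 + 4*k + 4).
Verify: 3**k*(-6*k**3 - 25*k**2 - 13*k + 14) matches t_k.
Telescope: S(n) = s_(n+1) − s_(2) = 3**(n + 1)*(-3*n**3 - 8*n**2 - 3*n + 6) − (-72) = -9*3**n*n**3 - 24*3**n*n**2 - 9*3**n*n + 18*3**n + 72.

S(n) = - 9 \cdot 3^{n} n^{3} - 24 \cdot 3^{n} n^{2} - 9 \cdot 3^{n} n + 18 \cdot 3^{n} + 72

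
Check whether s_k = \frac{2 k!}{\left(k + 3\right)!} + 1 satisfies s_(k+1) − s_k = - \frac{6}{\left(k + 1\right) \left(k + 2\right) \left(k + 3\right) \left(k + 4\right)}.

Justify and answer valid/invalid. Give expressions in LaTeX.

valid (s_(k+1) − s_k reduces to t_k)

s_(k+1) = 2*factorial(k + 1)/factorial(k + 4) + 1
s_(k+1) − s_k = -6/((k + 1)*(k + 2)*(k + 3)*(k + 4))
(s_(k+1) − s_k) − t_k = 0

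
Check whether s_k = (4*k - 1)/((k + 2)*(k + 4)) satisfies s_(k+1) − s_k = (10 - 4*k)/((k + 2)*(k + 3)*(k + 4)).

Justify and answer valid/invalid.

Invalid: residual (8*k - 11)/(k**4 + 14*k**3 + 71*k**2 + 154*k + 120) ≠ 0.

s_(k+1) = (4*k + 3)/((k + 3)*(k + 5))
s_(k+1) − s_k = (-4*k**2 - 2*k + 39)/(k**4 + 14*k**3 + 71*k**2 + 154*k + 120)
(s_(k+1) − s_k) − t_k = (8*k - 11)/(k**4 + 14*k**3 + 71*k**2 + 154*k + 120)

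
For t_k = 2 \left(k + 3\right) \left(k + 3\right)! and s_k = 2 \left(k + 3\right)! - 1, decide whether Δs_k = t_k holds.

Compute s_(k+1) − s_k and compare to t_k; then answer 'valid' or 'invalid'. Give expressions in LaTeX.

valid; difference matches t_k

s_(k+1) = 2*factorial(k + 4) - 1
s_(k+1) − s_k = 2*(k + 3)*factorial(k + 3)
(s_(k+1) − s_k) − t_k = 0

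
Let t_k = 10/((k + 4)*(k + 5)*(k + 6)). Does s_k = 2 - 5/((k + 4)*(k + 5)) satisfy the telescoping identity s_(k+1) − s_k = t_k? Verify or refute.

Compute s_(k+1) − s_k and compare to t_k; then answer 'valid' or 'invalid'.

s_(k+1) = 2 - 5/((k + 5)*(k + 6))
s_(k+1) − s_k = 10/(k**3 + 15*k**2 + 74*k + 120)
(s_(k+1) − s_k) − t_k = 0

valid; difference matches t_k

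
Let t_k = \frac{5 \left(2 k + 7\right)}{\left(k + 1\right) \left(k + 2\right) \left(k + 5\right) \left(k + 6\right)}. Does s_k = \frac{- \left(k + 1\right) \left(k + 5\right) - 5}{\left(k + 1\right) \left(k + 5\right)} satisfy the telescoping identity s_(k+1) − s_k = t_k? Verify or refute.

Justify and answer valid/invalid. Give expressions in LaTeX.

s_(k+1) = (-(k + 2)*(k + 6) - 5)/((k + 2)*(k + 6))
s_(k+1) − s_k = 5*(2*k + 7)/(k**4 + 14*k**3 + 65*k**2 + 112*k + 60)
(s_(k+1) − s_k) − t_k = 0

valid (s_(k+1) − s_k reduces to t_k)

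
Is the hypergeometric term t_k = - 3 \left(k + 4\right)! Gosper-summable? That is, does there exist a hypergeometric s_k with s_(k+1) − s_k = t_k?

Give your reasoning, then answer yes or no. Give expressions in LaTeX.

No; the degree bound rules out any f.

The ratio is k + 5.
So A=k + 5 and B=1, with C=1.
Solve (k + 5)·f(k+1) − (1)·f(k) = 1.
Degrees (1,0,0) ⇒ d ≤ -1.
d = -1 < 0 ⇒ no nonzero polynomial f; not summable.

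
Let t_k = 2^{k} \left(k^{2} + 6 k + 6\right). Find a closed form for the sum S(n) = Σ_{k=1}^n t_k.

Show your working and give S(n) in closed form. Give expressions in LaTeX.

S(n) = 2 \cdot 2^{n} n^{2} + 8 \cdot 2^{n} n + 6 \cdot 2^{n} - 6

Compute t_(k+1)/t_k: get 2*(k**2 + 8*k + 13)/(k**2 + 6*k + 6).
Normal form (A,B,C) = (2, 1, k**2 + 6*k + 6).
Key eq: (2)·f(k+1) = (1)·f(k) + (k**2 + 6*k + 6).
Bound: deg f ≤ 2.
A polynomial solution: f(k) = k*(k + 2).
Certificate R = B(k−1)f/C = k*(k + 2)/(k**2 + 6*k + 6) gives s_k = 2**k*k*(k + 2).
Δs = 2**k*(k**2 + 6*k + 6), as required.
Σ_(k=1)^n t_k = s_(n+1) − s_(1) = (2**(n + 1)*(n**2 + 4*n + 3)) − (6), i.e. 2*2**n*n**2 + 8*2**n*n + 6*2**n - 6.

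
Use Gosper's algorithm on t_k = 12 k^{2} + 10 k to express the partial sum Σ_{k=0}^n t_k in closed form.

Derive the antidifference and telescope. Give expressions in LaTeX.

Compute t_(k+1)/t_k: get (6*k**2 + 17*k + 11)/(k*(6*k + 5)).
Factor: A=1; B=1; C=k**2 + 5*k/6.
Key eq: (1)·f(k+1) = (1)·f(k) + (k**2 + 5*k/6).
Bound: deg f ≤ 3.
Solve for f: f(k) = k*(k - 1)*(4*k + 3)/12 (degree 3 ≤ 3).
Then R = B(k−1)f/C = (k - 1)*(4*k + 3)/(2*(6*k + 5)), so s_k = R(k)·t_k = k*(4*k**2 - k - 3).
Check: Δs_k = 2*k*(6*k + 5). ✓
Σ_(k=0)^n t_k = s_(n+1) − s_(0) = (n*(4*n**2 + 11*n + 7)) − (0), i.e. n*(4*n**2 + 11*n + 7).

S(n) = n \left(4 n^{2} + 11 n + 7\right)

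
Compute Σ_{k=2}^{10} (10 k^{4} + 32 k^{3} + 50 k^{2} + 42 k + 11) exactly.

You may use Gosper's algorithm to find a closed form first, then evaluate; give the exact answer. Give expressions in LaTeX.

t_(k+1)/t_k = (10*k**4 + 72*k**3 + 206*k**2 + 278*k + 145)/(10*k**4 + 32*k**3 + 50*k**2 + 42*k + 11).
Gosper form: A/B · C(k+1)/C(k) with A=1, B=1, C=k**4 + 16*k**3/5 + 5*k**2 + 21*k/5 + 11/10.
Need (1)·f(k+1) − (1)·f(k) = k**4 + 16*k**3/5 + 5*k**2 + 21*k/5 + 11/10.
From deg A=0, deg B=0, deg C=4: d=5.
Match coefficients ⇒ f(k) = k*(2*k**4 + 3*k**3 + 4*k**2 + 4*k - 2)/10.
Then R = B(k−1)f/C = k*(2*k**4 + 3*k**3 + 4*k**2 + 4*k - 2)/(10*k**4 + 32*k**3 + 50*k**2 + 42*k + 11), so s_k = R(k)·t_k = k*(2*k**4 + 3*k**3 + 4*k**2 + 4*k - 2).
Check: Δs_k = 10*k**4 + 32*k**3 + 50*k**2 + 42*k + 11. ✓
Evaluate s at k=11 and k=2: 371811 and 156; difference 371655.

Σ = 371655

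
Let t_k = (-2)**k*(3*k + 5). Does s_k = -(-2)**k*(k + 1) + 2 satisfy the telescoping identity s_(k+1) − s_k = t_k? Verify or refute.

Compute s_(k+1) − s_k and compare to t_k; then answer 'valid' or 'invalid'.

s_(k+1) = 2*(-2)**k*(k + 2) + 2
s_(k+1) − s_k = (-2)**k*(3*k + 5)
(s_(k+1) − s_k) − t_k = 0

valid (s_(k+1) − s_k reduces to t_k)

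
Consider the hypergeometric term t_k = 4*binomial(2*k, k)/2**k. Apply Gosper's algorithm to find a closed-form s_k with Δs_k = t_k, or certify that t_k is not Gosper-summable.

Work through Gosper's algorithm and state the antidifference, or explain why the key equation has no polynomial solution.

no hypergeometric antidifference exists

t_(k+1)/t_k = (2*k + 1)/(k + 1).
So A=2*k + 1 and B=k + 1, with C=1.
Solve (2*k + 1)·f(k+1) − (k)·f(k) = 1.
d = -1 from the (1,1,0) case.
Bound -1 < 0, so the key equation has no polynomial solution.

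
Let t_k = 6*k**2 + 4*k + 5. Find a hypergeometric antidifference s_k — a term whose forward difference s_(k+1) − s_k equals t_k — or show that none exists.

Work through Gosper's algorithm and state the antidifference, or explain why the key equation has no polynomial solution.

The ratio is (6*k**2 + 16*k + 15)/(6*k**2 + 4*k + 5).
A = 1, B = 1, C = k**2 + 2*k/3 + 5/6.
Set up (1)·f(k+1) − (1)·f(k) − (k**2 + 2*k/3 + 5/6) = 0.
deg f ≤ 3 (via 0,0,2).
A polynomial solution: f(k) = k*(2*k**2 - k + 4)/6.
So s_k = (B(k−1)f/C)·t_k = (k*(2*k**2 - k + 4)/(6*k**2 + 4*k + 5))·t_k = k*(2*k**2 - k + 4).
Check: Δs_k = 6*k**2 + 4*k + 5. ✓

s_k = k*(2*k**2 - k + 4)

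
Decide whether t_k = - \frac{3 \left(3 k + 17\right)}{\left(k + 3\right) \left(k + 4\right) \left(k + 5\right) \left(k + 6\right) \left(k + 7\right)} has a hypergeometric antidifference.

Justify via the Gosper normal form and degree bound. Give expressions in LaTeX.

Yes. s_k = \frac{k \left(- k^{2} - 13 k - 54\right)}{24 \left(k^{3} + 13 k^{2} + 54 k + 72\right)}.

The ratio is (k + 3)*(3*k + 20)/((k + 8)*(3*k + 17)).
Take A(k)=k + 3, B(k)=k + 8, C(k)=k + 17/3.
Solve (k + 3)·f(k+1) − (k + 7)·f(k) = k + 17/3.
Bound: deg f ≤ 4.
A polynomial solution: f(k) = k*(k + 5)*(k**2 + 13*k + 54)/216.
Get s_k = R·t_k = k*(-k**2 - 13*k - 54)/(24*(k**3 + 13*k**2 + 54*k + 72)) with R(k) = B(k−1)f(k)/C(k) = k*(k + 5)*(k + 7)*(k**2 + 13*k + 54)/(72*(3*k + 17)).
Check: Δs_k = 3*(-3*k - 17)/(k**5 + 25*k**4 + 245*k**3 + 1175*k**2 + 2754*k + 2520). ✓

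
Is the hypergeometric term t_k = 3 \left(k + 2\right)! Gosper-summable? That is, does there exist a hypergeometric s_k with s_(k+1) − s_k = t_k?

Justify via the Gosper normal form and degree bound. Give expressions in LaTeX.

No — t_k has no hypergeometric antidifference.

The ratio is k + 3.
A = k + 3, B = 1, C = 1.
Need (k + 3)·f(k+1) − (1)·f(k) = 1.
Degrees (1,0,0) ⇒ d ≤ -1.
Bound -1 < 0, so the key equation has no polynomial solution.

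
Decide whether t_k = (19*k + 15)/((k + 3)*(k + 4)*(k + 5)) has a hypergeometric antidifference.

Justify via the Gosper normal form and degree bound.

t_(k+1)/t_k = (k + 3)*(19*k + 34)/((k + 6)*(19*k + 15)).
Take A(k)=k + 3, B(k)=k + 6, C(k)=k + 15/19.
Set up (k + 3)·f(k+1) − (k + 5)·f(k) − (k + 15/19) = 0.
deg f ≤ 2 (via 1,1,1).
A polynomial solution: f(k) = k*(3*k + 2)/19.
Get s_k = R·t_k = k*(3*k + 2)/((k + 3)*(k + 4)) with R(k) = B(k−1)f(k)/C(k) = k*(k + 5)*(3*k + 2)/(19*k + 15).
Check: Δs_k = (19*k + 15)/(k**3 + 12*k**2 + 47*k + 60). ✓

Yes. s_k = k*(3*k + 2)/((k + 3)*(k + 4)).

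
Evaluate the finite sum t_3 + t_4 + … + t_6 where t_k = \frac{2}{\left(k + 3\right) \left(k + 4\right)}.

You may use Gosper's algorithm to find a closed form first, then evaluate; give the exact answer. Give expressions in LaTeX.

Σ = 2/15

Step 1: r(k) = (k + 3)/(k + 5).
Normal form (A,B,C) = (k + 3, k + 5, 1).
Set up (k + 3)·f(k+1) − (k + 4)·f(k) − (1) = 0.
Bound: deg f ≤ 1.
A polynomial solution: f(k) = k/3.
Get s_k = R·t_k = 2*k/(3*(k + 3)) with R(k) = B(k−1)f(k)/C(k) = k*(k + 4)/3.
Verify: 2/(k**2 + 7*k + 12) matches t_k.
Sum = s_(7) − s_(3); s_(7) = 7/15, s_(3) = 1/3 ⇒ 2/15.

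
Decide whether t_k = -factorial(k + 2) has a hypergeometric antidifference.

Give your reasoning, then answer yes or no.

Ratio r(k) = k + 3.
So A=k + 3 and B=1, with C=1.
Solve (k + 3)·f(k+1) − (1)·f(k) = 1.
From deg A=1, deg B=0, deg C=0: d=-1.
d = -1 < 0 ⇒ no nonzero polynomial f; not summable.

No; the degree bound rules out any f.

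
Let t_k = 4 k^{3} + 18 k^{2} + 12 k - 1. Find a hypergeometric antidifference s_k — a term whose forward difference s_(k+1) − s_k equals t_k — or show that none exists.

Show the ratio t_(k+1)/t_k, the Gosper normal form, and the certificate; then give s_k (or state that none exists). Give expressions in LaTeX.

The ratio is (4*k**3 + 30*k**2 + 60*k + 33)/(4*k**3 + 18*k**2 + 12*k - 1).
Gosper form: A/B · C(k+1)/C(k) with A=1, B=1, C=k**3 + 9*k**2/2 + 3*k - 1/4.
Set up (1)·f(k+1) − (1)·f(k) − (k**3 + 9*k**2/2 + 3*k - 1/4) = 0.
From deg A=0, deg B=0, deg C=3: d=4.
Coefficient equations give f(k) = k*(k**3 + 4*k**2 - 2*k - 4)/4.
R(k) = B(k−1)·f(k)/C(k) = k*(k**3 + 4*k**2 - 2*k - 4)/(4*k**3 + 18*k**2 + 12*k - 1); s_k = R·t_k = k*(k**3 + 4*k**2 - 2*k - 4).
Δs = 4*k**3 + 18*k**2 + 12*k - 1, as required.

s_k = k \left(k^{3} + 4 k^{2} - 2 k - 4\right)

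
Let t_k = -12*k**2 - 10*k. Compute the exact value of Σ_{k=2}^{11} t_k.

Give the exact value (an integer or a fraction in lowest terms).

Σ = -6710

t_(k+1)/t_k = (6*k**2 + 17*k + 11)/(k*(6*k + 5)).
Normal form (A,B,C) = (1, 1, k**2 + 5*k/6).
Set up (1)·f(k+1) − (1)·f(k) − (k**2 + 5*k/6) = 0.
deg f ≤ 3 (via 0,0,2).
Coefficient equations give f(k) = k*(k - 1)*(4*k + 3)/12.
Then R = B(k−1)f/C = (k - 1)*(4*k + 3)/(2*(6*k + 5)), so s_k = R(k)·t_k = k*(-4*k**2 + k + 3).
Δs = 2*k*(-6*k - 5), as required.
Telescoping: Σ = s_(12) − s_(2) = -6732 − (-22) = -6710.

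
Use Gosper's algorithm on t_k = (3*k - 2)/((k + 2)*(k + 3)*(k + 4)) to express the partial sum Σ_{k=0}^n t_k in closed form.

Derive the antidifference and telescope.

r(k) = (k + 2)*(3*k + 1)/((k + 5)*(3*k - 2)) after simplifying.
A = k + 2, B = k + 5, C = k - 2/3.
Key eq: (k + 2)·f(k+1) = (k + 4)·f(k) + (k - 2/3).
Degrees (1,1,1) ⇒ d ≤ 2.
Coefficient equations give f(k) = k*(k - 4)/9.
Then R = B(k−1)f/C = k*(k - 4)*(k + 4)/(3*(3*k - 2)), so s_k = R(k)·t_k = k*(k - 4)/(3*(k + 2)*(k + 3)).
Δs = (3*k - 2)/(k**3 + 9*k**2 + 26*k + 24), as required.
s_(n+1) = (n**2 - 2*n - 3)/(3*(n**2 + 7*n + 12)) and s_(0) = 0, so S(n) = (n**2 - 2*n - 3)/(3*(n**2 + 7*n + 12)).

S(n) = (n**2 - 2*n - 3)/(3*(n**2 + 7*n + 12))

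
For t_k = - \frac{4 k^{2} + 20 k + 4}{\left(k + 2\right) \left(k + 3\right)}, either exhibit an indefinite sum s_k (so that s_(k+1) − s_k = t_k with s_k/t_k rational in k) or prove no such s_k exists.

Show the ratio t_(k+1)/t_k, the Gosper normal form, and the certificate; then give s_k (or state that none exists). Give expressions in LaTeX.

s_k = \frac{2 k \left(1 - 2 k\right)}{k + 2}

The ratio is (k + 2)*(5*k + (k + 1)**2 + 6)/((k + 4)*(k**2 + 5*k + 1)).
Normal form (A,B,C) = (k + 2, k + 4, k**2 + 5*k + 1).
Set up (k + 2)·f(k+1) − (k + 3)·f(k) − (k**2 + 5*k + 1) = 0.
deg f ≤ 2 (via 1,1,2).
Coefficient equations give f(k) = k*(2*k - 1)/2.
So s_k = (B(k−1)f/C)·t_k = (k*(k + 3)*(2*k - 1)/(2*(k**2 + 5*k + 1)))·t_k = 2*k*(1 - 2*k)/(k + 2).
s_(k+1) − s_k = 4*(-k**2 - 5*k - 1)/(k**2 + 5*k + 6) = t_k.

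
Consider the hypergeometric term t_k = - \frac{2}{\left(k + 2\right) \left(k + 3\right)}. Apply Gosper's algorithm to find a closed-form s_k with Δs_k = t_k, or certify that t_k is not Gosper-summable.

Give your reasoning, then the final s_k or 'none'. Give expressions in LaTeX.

s_k = - \frac{k}{k + 2}

The ratio is (k + 2)/(k + 4).
So A=k + 2 and B=k + 4, with C=1.
f must satisfy (k + 2)·f(k+1) − (k + 3)·f(k) = 1.
deg f ≤ 1 (via 1,1,0).
Solve for f: f(k) = k/2 (degree 1 ≤ 1).
Certificate R = B(k−1)f/C = k*(k + 3)/2 gives s_k = -k/(k + 2).
Verify: -2/(k**2 + 5*k + 6) matches t_k.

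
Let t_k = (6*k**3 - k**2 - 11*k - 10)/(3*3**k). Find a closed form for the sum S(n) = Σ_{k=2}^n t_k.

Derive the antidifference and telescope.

r(k) = (6*k**3 + 17*k**2 + 5*k - 16)/(3*(6*k**3 - k**2 - 11*k - 10)) after simplifying.
So A=1/3 and B=1, with C=k**3 - k**2/6 - 11*k/6 - 5/3.
Need (1/3)·f(k+1) − (1)·f(k) = k**3 - k**2/6 - 11*k/6 - 5/3.
Bound: deg f ≤ 3.
A polynomial solution: f(k) = -k*(3*k**2 + 4*k + 3)/2.
R(k) = B(k−1)·f(k)/C(k) = -3*k*(3*k**2 + 4*k + 3)/(6*k**3 - k**2 - 11*k - 10); s_k = R·t_k = k*(-3*k**2 - 4*k - 3)/3**k.
Δs = (6*k**3 - k**2 - 11*k - 10)/(3*3**k), as required.
Evaluate: s_(n+1) = 3**(-n - 1)*(-3*n**3 - 13*n**2 - 20*n - 10); subtract s_(2) = -46/9 ⇒ S(n) = 3**(-n - 2)*(46*3**n - 9*n**3 - 39*n**2 - 60*n - 30).

S(n) = 3**(-n - 2)*(46*3**n - 9*n**3 - 39*n**2 - 60*n - 30)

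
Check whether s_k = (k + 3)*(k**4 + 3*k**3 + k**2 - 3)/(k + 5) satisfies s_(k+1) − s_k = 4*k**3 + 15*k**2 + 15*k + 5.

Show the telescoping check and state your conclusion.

Invalid: residual 2*(-3*k**4 - 32*k**3 - 89*k**2 - 80*k - 28)/(k**2 + 11*k + 30) ≠ 0.

s_(k+1) = (k + 4)*((k + 1)**4 + 3*(k + 1)**3 + (k + 1)**2 - 3)/(k + 6)
s_(k+1) − s_k = (4*k**5 + 53*k**4 + 236*k**3 + 442*k**2 + 345*k + 94)/(k**2 + 11*k + 30)
(s_(k+1) − s_k) − t_k = 2*(-3*k**4 - 32*k**3 - 89*k**2 - 80*k - 28)/(k**2 + 11*k + 30)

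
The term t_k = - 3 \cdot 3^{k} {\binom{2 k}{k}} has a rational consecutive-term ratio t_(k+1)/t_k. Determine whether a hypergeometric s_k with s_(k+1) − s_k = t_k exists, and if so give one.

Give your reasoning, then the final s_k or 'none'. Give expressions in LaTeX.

Ratio r(k) = 6*(2*k + 1)/(k + 1).
Normal form (A,B,C) = (12*k + 6, k + 1, 1).
Need (12*k + 6)·f(k+1) − (k)·f(k) = 1.
From deg A=1, deg B=1, deg C=0: d=-1.
Bound -1 < 0, so the key equation has no polynomial solution.

no hypergeometric antidifference exists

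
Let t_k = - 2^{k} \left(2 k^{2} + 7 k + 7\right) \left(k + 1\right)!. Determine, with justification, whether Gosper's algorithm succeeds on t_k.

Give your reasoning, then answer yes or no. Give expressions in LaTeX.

Yes. s_k = - 2^{k} \left(k + 1\right) \left(k + 1\right)!.

Compute t_(k+1)/t_k: get 2*(2*k**3 + 15*k**2 + 38*k + 32)/(2*k**2 + 7*k + 7).
Normal form (A,B,C) = (2*k + 4, 1, k**2 + 7*k/2 + 7/2).
f must satisfy (2*k + 4)·f(k+1) − (1)·f(k) = k**2 + 7*k/2 + 7/2.
Bound: deg f ≤ 1.
A polynomial solution: f(k) = (k + 1)/2.
Get s_k = R·t_k = -2**k*(k + 1)*factorial(k + 1) with R(k) = B(k−1)f(k)/C(k) = (k + 1)/(2*k**2 + 7*k + 7).
Verify: -2**k*(2*k**2 + 7*k + 7)*factorial(k + 1) matches t_k.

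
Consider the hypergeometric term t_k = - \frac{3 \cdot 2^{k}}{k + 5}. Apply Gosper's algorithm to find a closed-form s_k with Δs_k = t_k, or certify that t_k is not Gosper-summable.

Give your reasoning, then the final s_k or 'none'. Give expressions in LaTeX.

none — t_k is not Gosper-summable

r(k) = 2*(k + 5)/(k + 6) after simplifying.
Gosper form: A/B · C(k+1)/C(k) with A=2*k + 10, B=k + 6, C=1.
Set up (2*k + 10)·f(k+1) − (k + 5)·f(k) − (1) = 0.
Bound: deg f ≤ -1.
d = -1 < 0 ⇒ no nonzero polynomial f; not summable.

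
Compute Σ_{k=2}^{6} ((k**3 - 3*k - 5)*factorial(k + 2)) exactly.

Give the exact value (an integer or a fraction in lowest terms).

Σ = 8346288

The ratio is (k + 3)*(3*k - (k + 1)**3 + 8)/(-k**3 + 3*k + 5).
So A=k + 3 and B=1, with C=k**3 - 3*k - 5.
Key eq: (k + 3)·f(k+1) = (1)·f(k) + (k**3 - 3*k - 5).
Bound: deg f ≤ 2.
Match coefficients ⇒ f(k) = k**2 - 4*k + 2.
Then R = B(k−1)f/C = (k**2 - 4*k + 2)/(k**3 - 3*k - 5), so s_k = R(k)·t_k = (k**2 - 4*k + 2)*factorial(k + 2).
Verify: (k**3 - 3*k - 5)*factorial(k + 2) matches t_k.
Evaluate s at k=7 and k=2: 8346240 and -48; difference 8346288.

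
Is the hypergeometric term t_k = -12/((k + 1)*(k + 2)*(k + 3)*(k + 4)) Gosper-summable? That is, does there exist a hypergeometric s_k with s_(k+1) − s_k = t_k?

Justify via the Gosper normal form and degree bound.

Yes. s_k = 2*k*(-k**2 - 6*k - 11)/(3*(k + 1)*(k + 2)*(k + 3)).

t_(k+1)/t_k = (k + 1)/(k + 5).
Normal form (A,B,C) = (k + 1, k + 5, 1).
Need (k + 1)·f(k+1) − (k + 4)·f(k) = 1.
deg f ≤ 3 (via 1,1,0).
Solve for f: f(k) = k*(k**2 + 6*k + 11)/18 (degree 3 ≤ 3).
So s_k = (B(k−1)f/C)·t_k = (k*(k + 4)*(k**2 + 6*k + 11)/18)·t_k = 2*k*(-k**2 - 6*k - 11)/(3*(k + 1)*(k + 2)*(k + 3)).
Verify: -12/(k**4 + 10*k**3 + 35*k**2 + 50*k + 24) matches t_k.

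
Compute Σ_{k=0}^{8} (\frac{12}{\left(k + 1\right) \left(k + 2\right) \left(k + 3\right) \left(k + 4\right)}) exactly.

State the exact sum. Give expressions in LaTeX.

Σ = 73/110

t_(k+1)/t_k = (k + 1)/(k + 5).
Take A(k)=k + 1, B(k)=k + 5, C(k)=1.
Key eq: (k + 1)·f(k+1) = (k + 4)·f(k) + (1).
deg f ≤ 3 (via 1,1,0).
Match coefficients ⇒ f(k) = k*(k**2 + 6*k + 11)/18.
R(k) = B(k−1)·f(k)/C(k) = k*(k + 4)*(k**2 + 6*k + 11)/18; s_k = R·t_k = 2*k*(k**2 + 6*k + 11)/(3*(k + 1)*(k + 2)*(k + 3)).
s_(k+1) − s_k = 12/(k**4 + 10*k**3 + 35*k**2 + 50*k + 24) = t_k.
Sum = s_(9) − s_(0); s_(9) = 73/110, s_(0) = 0 ⇒ 73/110.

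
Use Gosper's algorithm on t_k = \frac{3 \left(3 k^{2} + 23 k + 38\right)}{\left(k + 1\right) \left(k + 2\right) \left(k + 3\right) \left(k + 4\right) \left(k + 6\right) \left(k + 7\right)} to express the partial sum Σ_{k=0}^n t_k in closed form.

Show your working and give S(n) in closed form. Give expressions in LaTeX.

t_(k+1)/t_k = (k + 1)*(k + 6)*(23*k + 3*(k + 1)**2 + 61)/((k + 5)*(k + 8)*(3*k**2 + 23*k + 38)).
Factor: A=k + 1; B=k + 8; C=k**3 + 38*k**2/3 + 51*k + 190/3.
Need (k + 1)·f(k+1) − (k + 7)·f(k) = k**3 + 38*k**2/3 + 51*k + 190/3.
Degrees (1,1,3) ⇒ d ≤ 6.
Match coefficients ⇒ f(k) = k*(k + 2)*(k + 4)*(k + 5)*(k**2 + 10*k + 27)/54.
Certificate R = B(k−1)f/C = k*(k + 2)*(k + 4)*(k + 7)*(k**2 + 10*k + 27)/(18*(3*k**2 + 23*k + 38)) gives s_k = k*(k**2 + 10*k + 27)/(6*(k**3 + 10*k**2 + 27*k + 18)).
Verify: 3*(3*k**2 + 23*k + 38)/(k**6 + 23*k**5 + 207*k**4 + 925*k**3 + 2144*k**2 + 2412*k + 1008) matches t_k.
Σ_(k=0)^n t_k = s_(n+1) − s_(0) = ((n**3 + 13*n**2 + 50*n + 38)/(6*(n**3 + 13*n**2 + 50*n + 56))) − (0), i.e. (n**3 + 13*n**2 + 50*n + 38)/(6*(n**3 + 13*n**2 + 50*n + 56)).

S(n) = \frac{n^{3} + 13 n^{2} + 50 n + 38}{6 \left(n^{3} + 13 n^{2} + 50 n + 56\right)}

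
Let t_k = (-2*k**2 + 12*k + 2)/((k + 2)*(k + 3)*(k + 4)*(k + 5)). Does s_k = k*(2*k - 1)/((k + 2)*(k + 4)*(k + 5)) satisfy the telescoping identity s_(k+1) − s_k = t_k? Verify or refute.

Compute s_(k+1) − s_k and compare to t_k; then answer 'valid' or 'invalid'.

s_(k+1) = (k + 1)*(2*k + 1)/((k + 3)*(k + 5)*(k + 6))
s_(k+1) − s_k = 2*(-k**3 + 4*k**2 + 24*k + 4)/(k**5 + 20*k**4 + 155*k**3 + 580*k**2 + 1044*k + 720)
(s_(k+1) − s_k) − t_k = 2*(4*k**2 - 13*k - 2)/(k**5 + 20*k**4 + 155*k**3 + 580*k**2 + 1044*k + 720)

Invalid: residual 2*(4*k**2 - 13*k - 2)/(k**5 + 20*k**4 + 155*k**3 + 580*k**2 + 1044*k + 720) ≠ 0.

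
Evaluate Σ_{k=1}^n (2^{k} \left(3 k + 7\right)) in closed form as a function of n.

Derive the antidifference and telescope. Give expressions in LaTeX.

S(n) = 6 \cdot 2^{n} n + 8 \cdot 2^{n} - 8

Compute t_(k+1)/t_k: get 2*(3*k + 10)/(3*k + 7).
Take A(k)=2, B(k)=1, C(k)=k + 7/3.
Set up (2)·f(k+1) − (1)·f(k) − (k + 7/3) = 0.
d = 1 from the (0,0,1) case.
A polynomial solution: f(k) = (3*k + 1)/3.
Certificate R = B(k−1)f/C = (3*k + 1)/(3*k + 7) gives s_k = 2**k*(3*k + 1).
Δs = 2**k*(3*k + 7), as required.
Evaluate: s_(n+1) = 2**(n + 1)*(3*n + 4); subtract s_(1) = 8 ⇒ S(n) = 6*2**n*n + 8*2**n - 8.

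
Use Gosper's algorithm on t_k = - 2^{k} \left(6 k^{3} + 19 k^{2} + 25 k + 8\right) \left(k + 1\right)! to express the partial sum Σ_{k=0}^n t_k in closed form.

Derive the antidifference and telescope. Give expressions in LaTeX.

r(k) = 2*(6*k**4 + 49*k**3 + 155*k**2 + 220*k + 116)/(6*k**3 + 19*k**2 + 25*k + 8) after simplifying.
Gosper form: A/B · C(k+1)/C(k) with A=2*k + 4, B=1, C=k**3 + 19*k**2/6 + 25*k/6 + 4/3.
Solve (2*k + 4)·f(k+1) − (1)·f(k) = k**3 + 19*k**2/6 + 25*k/6 + 4/3.
From deg A=1, deg B=0, deg C=3: d=2.
Solving with deg f ≤ 2: f(k) = k*(3*k - 1)/6.
Get s_k = R·t_k = -2**k*k*(3*k - 1)*factorial(k + 1) with R(k) = B(k−1)f(k)/C(k) = k*(3*k - 1)/(6*k**3 + 19*k**2 + 25*k + 8).
Verify: -2**k*(6*k**3 + 19*k**2 + 25*k + 8)*factorial(k + 1) matches t_k.
Telescope: S(n) = s_(n+1) − s_(0) = -2**(n + 1)*(n + 1)*(3*n + 2)*factorial(n + 2) − (0) = -2**(n + 1)*(n + 1)*(3*n + 2)*factorial(n + 2).

S(n) = - 2^{n + 1} \left(n + 1\right) \left(3 n + 2\right) \left(n + 2\right)!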